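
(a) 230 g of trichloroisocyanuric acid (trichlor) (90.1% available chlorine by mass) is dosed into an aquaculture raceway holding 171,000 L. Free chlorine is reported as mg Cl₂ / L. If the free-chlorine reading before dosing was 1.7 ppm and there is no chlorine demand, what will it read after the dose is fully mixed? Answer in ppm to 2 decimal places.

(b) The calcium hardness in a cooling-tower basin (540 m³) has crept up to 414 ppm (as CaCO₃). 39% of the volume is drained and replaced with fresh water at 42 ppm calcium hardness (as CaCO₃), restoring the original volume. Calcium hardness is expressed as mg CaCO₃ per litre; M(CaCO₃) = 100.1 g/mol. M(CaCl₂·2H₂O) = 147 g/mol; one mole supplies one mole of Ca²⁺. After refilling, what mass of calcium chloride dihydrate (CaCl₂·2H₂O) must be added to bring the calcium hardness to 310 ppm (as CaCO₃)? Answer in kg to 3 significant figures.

(a) Available chlorine delivered: 230 g × 0.901 = 207.2 g as Cl₂.
(a) Concentration rise: 207.2 g / 171,000 L = 1.212 mg/L = 1.21 ppm.
(a) Final FC: 1.7 + 1.21 = 2.91 ppm.

(b) Volume: 540 m³ = 540,000 L.
(b) After draining 39% and refilling: 414 × 0.61 + 42 × 0.39 = 268.92 ppm.
(b) Deficit to target: 310 − 268.92 = 41.08 mg/L.
(b) As CaCO₃: 41.08 mg/L × 540,000 L = 22,180 g; ÷ 100.1 = 221.6 mol Ca²⁺.
(b) Mass: 221.6 × 147 = 32,580 g.

(a) 2.91 ppm; (b) 32.6 kg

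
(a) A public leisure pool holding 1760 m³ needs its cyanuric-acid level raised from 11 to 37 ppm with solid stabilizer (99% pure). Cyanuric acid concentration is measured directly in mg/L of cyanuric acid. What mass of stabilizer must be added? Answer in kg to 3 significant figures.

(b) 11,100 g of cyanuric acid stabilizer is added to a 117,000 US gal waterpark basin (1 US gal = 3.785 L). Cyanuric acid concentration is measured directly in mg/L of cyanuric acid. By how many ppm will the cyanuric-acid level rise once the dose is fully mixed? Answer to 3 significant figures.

(a) Volume: 1760 m³ = 1,760,000 L.
(a) CYA to add: (37 − 11) = 26 mg/L × 1,760,000 L = 45,760 g cyanuric acid.
(a) At 99% purity: 45,760 / 0.99 = 46,220 g product.

(b) Volume: 117,000 US gal × 3.785 L/gal = 442,845 L.
(b) Rise: 11,100 g / 442,845 L × 1000 = 25.07 mg/L.

(a) 46.2 kg; (b) 25.1 ppm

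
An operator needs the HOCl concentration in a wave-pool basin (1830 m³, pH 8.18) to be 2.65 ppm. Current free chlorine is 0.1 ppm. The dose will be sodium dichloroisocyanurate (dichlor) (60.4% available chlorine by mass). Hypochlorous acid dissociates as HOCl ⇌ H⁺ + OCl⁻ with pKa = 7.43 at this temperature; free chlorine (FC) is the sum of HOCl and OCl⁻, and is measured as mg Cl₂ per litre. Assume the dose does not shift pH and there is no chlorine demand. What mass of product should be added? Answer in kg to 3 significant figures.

52.9 kg

Volume: 1830 m³ = 1,830,000 L.
[OCl⁻]/[HOCl] = 10^(pH − pKa) = 10^(8.18 − 7.43) = 5.623; fraction as HOCl = 1/(1 + 5.623) = 0.151.
Free chlorine required for 2.65 ppm HOCl: 2.65 / 0.151 = 17.55 ppm.
FC to add: 17.55 − 0.1 = 17.45 mg/L as Cl₂.
Cl₂ equivalent: 17.45 mg/L × 1,830,000 L = 31,940 g.
Product at 60.4% available Cl: 31,940 / 0.604 = 52,880 g.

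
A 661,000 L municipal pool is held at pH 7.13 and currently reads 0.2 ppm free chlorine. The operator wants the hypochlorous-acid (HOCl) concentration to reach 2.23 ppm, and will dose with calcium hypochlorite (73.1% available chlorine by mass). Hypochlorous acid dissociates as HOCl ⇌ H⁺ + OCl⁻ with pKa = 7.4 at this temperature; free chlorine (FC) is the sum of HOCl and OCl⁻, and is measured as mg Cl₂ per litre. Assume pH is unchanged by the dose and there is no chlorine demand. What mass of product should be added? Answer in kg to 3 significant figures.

[OCl⁻]/[HOCl] = 10^(pH − pKa) = 10^(7.13 − 7.4) = 0.537; fraction as HOCl = 1/(1 + 0.537) = 0.6506.
Free chlorine required for 2.23 ppm HOCl: 2.23 / 0.6506 = 3.428 ppm.
FC to add: 3.428 − 0.2 = 3.228 mg/L as Cl₂.
Cl₂ equivalent: 3.228 mg/L × 661,000 L = 2133 g.
Product at 73.1% available Cl: 2133 / 0.731 = 2919 g.

2.92 kg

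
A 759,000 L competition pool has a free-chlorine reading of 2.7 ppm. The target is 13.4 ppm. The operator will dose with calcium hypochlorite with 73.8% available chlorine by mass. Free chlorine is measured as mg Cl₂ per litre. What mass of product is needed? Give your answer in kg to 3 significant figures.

11.0 kg

Chlorine deficit: 13.4 − 2.7 = 10.7 ppm = 10.7 mg/L as Cl₂.
Cl₂ equivalent needed: 10.7 mg/L × 759,000 L = 8,121,000 mg = 8121 g.
Product at 73.8% available chlorine: 8121 / 0.738 = 11,000 g.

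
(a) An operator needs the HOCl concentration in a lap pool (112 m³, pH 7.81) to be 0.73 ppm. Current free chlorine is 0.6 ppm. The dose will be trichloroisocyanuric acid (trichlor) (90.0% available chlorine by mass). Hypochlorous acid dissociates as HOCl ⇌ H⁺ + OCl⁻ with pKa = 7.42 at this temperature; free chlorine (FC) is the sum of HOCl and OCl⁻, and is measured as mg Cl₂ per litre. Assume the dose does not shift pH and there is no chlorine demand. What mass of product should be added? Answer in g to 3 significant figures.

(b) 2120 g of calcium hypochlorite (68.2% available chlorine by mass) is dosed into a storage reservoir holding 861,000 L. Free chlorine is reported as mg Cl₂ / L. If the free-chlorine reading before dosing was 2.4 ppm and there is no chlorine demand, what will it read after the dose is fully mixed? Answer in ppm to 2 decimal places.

(a) 239 g; (b) 4.08 ppm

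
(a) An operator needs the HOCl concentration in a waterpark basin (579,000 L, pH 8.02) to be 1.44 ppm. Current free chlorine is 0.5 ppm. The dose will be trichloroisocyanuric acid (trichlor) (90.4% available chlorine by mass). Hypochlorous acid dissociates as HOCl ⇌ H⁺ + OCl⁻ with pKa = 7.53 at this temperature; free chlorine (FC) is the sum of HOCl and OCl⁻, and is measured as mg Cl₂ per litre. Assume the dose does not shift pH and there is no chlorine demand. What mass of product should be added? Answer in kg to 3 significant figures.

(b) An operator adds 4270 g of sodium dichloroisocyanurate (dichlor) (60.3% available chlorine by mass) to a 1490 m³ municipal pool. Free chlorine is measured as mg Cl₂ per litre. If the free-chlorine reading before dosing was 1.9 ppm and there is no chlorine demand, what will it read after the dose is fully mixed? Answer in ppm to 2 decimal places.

(a) 3.45 kg; (b) 3.63 ppm

(a) [OCl⁻]/[HOCl] = 10^(pH − pKa) = 10^(8.02 − 7.53) = 3.09; fraction as HOCl = 1/(1 + 3.09) = 0.2445.
(a) Free chlorine required for 1.44 ppm HOCl: 1.44 / 0.2445 = 5.89 ppm.
(a) FC to add: 5.89 − 0.5 = 5.39 mg/L as Cl₂.
(a) Cl₂ equivalent: 5.39 mg/L × 579,000 L = 3121 g.
(a) Product at 90.4% available Cl: 3121 / 0.904 = 3452 g.

(b) Volume: 1490 m³ = 1,490,000 L.
(b) Available chlorine delivered: 4270 g × 0.603 = 2575 g as Cl₂.
(b) Concentration rise: 2575 g / 1,490,000 L = 1.728 mg/L = 1.73 ppm.
(b) Final FC: 1.9 + 1.73 = 3.63 ppm.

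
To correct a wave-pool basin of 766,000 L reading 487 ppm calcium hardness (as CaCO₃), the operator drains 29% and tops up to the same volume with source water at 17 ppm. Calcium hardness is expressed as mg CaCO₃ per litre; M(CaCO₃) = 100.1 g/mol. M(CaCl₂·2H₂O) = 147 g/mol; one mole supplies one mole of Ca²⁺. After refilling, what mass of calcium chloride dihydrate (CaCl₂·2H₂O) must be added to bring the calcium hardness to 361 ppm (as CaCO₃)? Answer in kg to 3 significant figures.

11.6 kg

After draining 29% and refilling: 487 × 0.71 + 17 × 0.29 = 350.7 ppm.
Deficit to target: 361 − 350.7 = 10.3 mg/L.
As CaCO₃: 10.3 mg/L × 766,000 L = 7890 g; ÷ 100.1 = 78.82 mol Ca²⁺.
Mass: 78.82 × 147 = 11,590 g.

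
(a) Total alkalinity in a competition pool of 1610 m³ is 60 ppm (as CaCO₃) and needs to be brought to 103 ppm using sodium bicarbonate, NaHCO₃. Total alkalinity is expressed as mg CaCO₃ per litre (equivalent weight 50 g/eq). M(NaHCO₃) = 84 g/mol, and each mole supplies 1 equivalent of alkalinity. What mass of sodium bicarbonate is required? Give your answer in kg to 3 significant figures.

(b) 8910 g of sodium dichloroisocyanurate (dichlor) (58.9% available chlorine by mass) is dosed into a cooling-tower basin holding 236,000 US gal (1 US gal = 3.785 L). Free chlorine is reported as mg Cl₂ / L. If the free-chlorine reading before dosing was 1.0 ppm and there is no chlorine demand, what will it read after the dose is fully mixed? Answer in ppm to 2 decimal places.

(a) Volume: 1610 m³ = 1,610,000 L.
(a) Alkalinity to add: (103 − 60) = 43 mg/L as CaCO₃ × 1,610,000 L = 69,230 g as CaCO₃.
(a) Equivalents: 69,230 g ÷ 50 g/eq = 1385 eq.
(a) NaHCO₃ supplies 1 eq per mole → 1385 mol.
(a) Mass: 1385 mol × 84 g/mol = 116,300 g.

(b) Volume: 236,000 US gal × 3.785 L/gal = 893,260 L.
(b) Available chlorine delivered: 8910 g × 0.589 = 5248 g as Cl₂.
(b) Concentration rise: 5248 g / 893,260 L = 5.875 mg/L = 5.88 ppm.
(b) Final FC: 1.0 + 5.88 = 6.88 ppm.

(a) 116 kg; (b) 6.88 ppm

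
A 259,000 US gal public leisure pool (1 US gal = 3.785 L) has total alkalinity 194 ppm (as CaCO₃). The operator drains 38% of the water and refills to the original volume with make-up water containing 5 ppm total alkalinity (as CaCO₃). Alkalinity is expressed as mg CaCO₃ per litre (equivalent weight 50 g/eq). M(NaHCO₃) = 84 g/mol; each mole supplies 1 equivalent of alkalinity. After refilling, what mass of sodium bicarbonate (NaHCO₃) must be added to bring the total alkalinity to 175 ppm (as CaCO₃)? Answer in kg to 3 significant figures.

Volume: 259,000 US gal × 3.785 L/gal = 980,315 L.
After draining 38% and refilling: 194 × 0.62 + 5 × 0.38 = 122.18 ppm.
Deficit to target: 175 − 122.18 = 52.82 mg/L.
As CaCO₃: 52.82 mg/L × 980,315 L = 51,780 g; ÷ 50 g/eq ÷ 1 = 1036 mol NaHCO₃.
Mass: 1036 × 84 = 86,990 g.

87.0 kg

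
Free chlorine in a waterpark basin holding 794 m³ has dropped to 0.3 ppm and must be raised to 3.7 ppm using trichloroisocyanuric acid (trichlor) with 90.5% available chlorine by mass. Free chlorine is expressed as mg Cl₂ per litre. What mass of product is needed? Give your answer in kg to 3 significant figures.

2.98 kg

Volume: 794 m³ = 794,000 L.
Chlorine deficit: 3.7 − 0.3 = 3.4 ppm = 3.4 mg/L as Cl₂.
Cl₂ equivalent needed: 3.4 mg/L × 794,000 L = 2,700,000 mg = 2700 g.
Product at 90.5% available chlorine: 2700 / 0.905 = 2983 g.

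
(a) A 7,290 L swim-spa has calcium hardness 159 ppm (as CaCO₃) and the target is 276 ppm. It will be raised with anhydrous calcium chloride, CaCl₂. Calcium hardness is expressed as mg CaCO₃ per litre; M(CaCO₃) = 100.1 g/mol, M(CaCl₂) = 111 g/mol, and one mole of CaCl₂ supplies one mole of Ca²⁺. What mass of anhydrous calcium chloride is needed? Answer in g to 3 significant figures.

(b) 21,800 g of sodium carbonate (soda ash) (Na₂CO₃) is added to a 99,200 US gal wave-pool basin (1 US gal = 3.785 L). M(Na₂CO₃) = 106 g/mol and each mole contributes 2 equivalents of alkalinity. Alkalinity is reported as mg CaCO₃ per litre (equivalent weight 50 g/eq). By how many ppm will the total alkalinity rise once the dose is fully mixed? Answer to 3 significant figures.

(a) Hardness to add: (276 − 159) = 117 mg/L as CaCO₃ × 7,290 L = 852.9 g as CaCO₃.
(a) Moles of Ca²⁺ (1 mol Ca²⁺ ≡ 1 mol CaCO₃): 852.9 / 100.1 g/mol = 8.521 mol.
(a) Mass of CaCl₂: 8.521 × 111 = 945.8 g.

(b) Volume: 99,200 US gal × 3.785 L/gal = 375,472 L.
(b) Moles of Na₂CO₃: 21,800 g ÷ 106 g/mol = 205.7 mol → 411.3 eq of alkalinity.
(b) As CaCO₃: 411.3 eq × 50 g/eq = 20,570 g.
(b) Rise: 20,570 g / 375,472 L × 1000 = 54.77 mg/L.

(a) 946 g; (b) 54.8 ppm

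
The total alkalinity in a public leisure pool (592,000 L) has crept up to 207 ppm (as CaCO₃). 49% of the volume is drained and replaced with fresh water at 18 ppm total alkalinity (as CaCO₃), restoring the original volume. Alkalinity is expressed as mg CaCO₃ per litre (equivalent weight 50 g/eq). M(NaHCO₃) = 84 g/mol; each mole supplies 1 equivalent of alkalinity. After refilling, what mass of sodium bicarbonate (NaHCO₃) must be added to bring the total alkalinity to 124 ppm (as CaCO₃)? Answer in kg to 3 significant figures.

After draining 49% and refilling: 207 × 0.51 + 18 × 0.49 = 114.39 ppm.
Deficit to target: 124 − 114.39 = 9.61 mg/L.
As CaCO₃: 9.61 mg/L × 592,000 L = 5689 g; ÷ 50 g/eq ÷ 1 = 113.8 mol NaHCO₃.
Mass: 113.8 × 84 = 9558 g.

9.56 kg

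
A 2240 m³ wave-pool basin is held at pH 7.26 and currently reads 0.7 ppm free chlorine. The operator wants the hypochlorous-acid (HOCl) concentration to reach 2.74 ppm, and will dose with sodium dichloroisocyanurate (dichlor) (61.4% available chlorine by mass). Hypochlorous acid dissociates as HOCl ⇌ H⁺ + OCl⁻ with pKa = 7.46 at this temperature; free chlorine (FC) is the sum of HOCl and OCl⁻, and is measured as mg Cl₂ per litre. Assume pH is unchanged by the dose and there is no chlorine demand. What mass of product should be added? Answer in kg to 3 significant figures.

Volume: 2240 m³ = 2,240,000 L.
[OCl⁻]/[HOCl] = 10^(pH − pKa) = 10^(7.26 − 7.46) = 0.631; fraction as HOCl = 1/(1 + 0.631) = 0.6131.
Free chlorine required for 2.74 ppm HOCl: 2.74 / 0.6131 = 4.469 ppm.
FC to add: 4.469 − 0.7 = 3.769 mg/L as Cl₂.
Cl₂ equivalent: 3.769 mg/L × 2,240,000 L = 8442 g.
Product at 61.4% available Cl: 8442 / 0.614 = 13,750 g.

13.7 kg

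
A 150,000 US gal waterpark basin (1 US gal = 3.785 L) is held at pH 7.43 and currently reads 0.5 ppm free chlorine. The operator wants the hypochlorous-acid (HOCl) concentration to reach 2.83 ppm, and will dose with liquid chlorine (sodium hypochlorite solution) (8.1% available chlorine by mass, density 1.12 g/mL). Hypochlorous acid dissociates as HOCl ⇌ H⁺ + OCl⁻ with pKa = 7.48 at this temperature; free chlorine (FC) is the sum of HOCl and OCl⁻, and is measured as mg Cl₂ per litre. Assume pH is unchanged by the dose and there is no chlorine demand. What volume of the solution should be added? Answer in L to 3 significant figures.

Volume: 150,000 US gal × 3.785 L/gal = 567,750 L.
[OCl⁻]/[HOCl] = 10^(pH − pKa) = 10^(7.43 − 7.48) = 0.8913; fraction as HOCl = 1/(1 + 0.8913) = 0.5288.
Free chlorine required for 2.83 ppm HOCl: 2.83 / 0.5288 = 5.352 ppm.
FC to add: 5.352 − 0.5 = 4.852 mg/L as Cl₂.
Cl₂ equivalent: 4.852 mg/L × 567,750 L = 2755 g.
Product at 8.1% available Cl: 2755 / 0.081 = 34,010 g.
Volume: 34,010 g ÷ 1.12 g/mL = 30,370 mL.

30.4 L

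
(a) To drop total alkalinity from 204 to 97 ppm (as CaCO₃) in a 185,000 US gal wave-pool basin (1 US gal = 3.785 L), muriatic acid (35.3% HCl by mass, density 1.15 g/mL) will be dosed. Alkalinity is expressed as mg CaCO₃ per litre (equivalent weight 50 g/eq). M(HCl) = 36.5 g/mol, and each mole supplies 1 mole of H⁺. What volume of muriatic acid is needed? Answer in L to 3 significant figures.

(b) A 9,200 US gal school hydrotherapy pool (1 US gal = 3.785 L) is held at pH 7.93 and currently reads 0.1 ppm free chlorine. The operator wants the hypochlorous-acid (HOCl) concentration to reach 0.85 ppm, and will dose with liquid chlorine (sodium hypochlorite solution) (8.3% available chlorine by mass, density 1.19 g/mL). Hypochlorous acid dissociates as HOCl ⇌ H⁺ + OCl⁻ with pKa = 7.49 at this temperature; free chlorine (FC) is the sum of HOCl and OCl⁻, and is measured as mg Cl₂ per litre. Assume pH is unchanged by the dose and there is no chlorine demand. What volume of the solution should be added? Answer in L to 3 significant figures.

(a) 135 L; (b) 1.09 L

(a) Volume: 185,000 US gal × 3.785 L/gal = 700,225 L.
(a) Alkalinity to neutralize: (204 − 97) = 107 mg/L as CaCO₃ × 700,225 L = 74,920 g as CaCO₃.
(a) Equivalents of H⁺ required: 74,920 ÷ 50 g/eq = 1498 eq = 1498 mol HCl.
(a) Mass of HCl: 1498 × 36.5 = 54,690 g.
(a) Mass of 35.3% solution: 54,690 / 0.353 = 154,900 g.
(a) Volume: 154,900 g ÷ 1.15 g/mL = 134,700 mL.

(b) Volume: 9,200 US gal × 3.785 L/gal = 34,822 L.
(b) [OCl⁻]/[HOCl] = 10^(pH − pKa) = 10^(7.93 − 7.49) = 2.754; fraction as HOCl = 1/(1 + 2.754) = 0.2664.
(b) Free chlorine required for 0.85 ppm HOCl: 0.85 / 0.2664 = 3.191 ppm.
(b) FC to add: 3.191 − 0.1 = 3.091 mg/L as Cl₂.
(b) Cl₂ equivalent: 3.091 mg/L × 34,822 L = 107.6 g.
(b) Product at 8.3% available Cl: 107.6 / 0.083 = 1297 g.
(b) Volume: 1297 g ÷ 1.19 g/mL = 1090 mL.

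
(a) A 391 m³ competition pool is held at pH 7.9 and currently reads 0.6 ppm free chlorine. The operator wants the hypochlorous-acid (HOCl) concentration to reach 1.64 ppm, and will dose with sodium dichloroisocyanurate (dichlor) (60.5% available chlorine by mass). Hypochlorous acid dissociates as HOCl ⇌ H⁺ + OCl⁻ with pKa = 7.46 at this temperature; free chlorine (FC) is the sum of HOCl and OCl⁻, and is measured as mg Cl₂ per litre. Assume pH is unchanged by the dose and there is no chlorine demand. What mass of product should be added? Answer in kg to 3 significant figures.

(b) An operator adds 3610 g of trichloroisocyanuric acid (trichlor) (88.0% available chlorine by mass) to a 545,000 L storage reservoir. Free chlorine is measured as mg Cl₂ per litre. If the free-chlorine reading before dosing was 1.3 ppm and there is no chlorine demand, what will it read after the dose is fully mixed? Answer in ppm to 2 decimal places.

(a) Volume: 391 m³ = 391,000 L.
(a) [OCl⁻]/[HOCl] = 10^(pH − pKa) = 10^(7.9 − 7.46) = 2.754; fraction as HOCl = 1/(1 + 2.754) = 0.2664.
(a) Free chlorine required for 1.64 ppm HOCl: 1.64 / 0.2664 = 6.157 ppm.
(a) FC to add: 6.157 − 0.6 = 5.557 mg/L as Cl₂.
(a) Cl₂ equivalent: 5.557 mg/L × 391,000 L = 2173 g.
(a) Product at 60.5% available Cl: 2173 / 0.605 = 3591 g.

(b) Available chlorine delivered: 3610 g × 0.88 = 3177 g as Cl₂.
(b) Concentration rise: 3177 g / 545,000 L = 5.829 mg/L = 5.83 ppm.
(b) Final FC: 1.3 + 5.83 = 7.13 ppm.

(a) 3.59 kg; (b) 7.13 ppm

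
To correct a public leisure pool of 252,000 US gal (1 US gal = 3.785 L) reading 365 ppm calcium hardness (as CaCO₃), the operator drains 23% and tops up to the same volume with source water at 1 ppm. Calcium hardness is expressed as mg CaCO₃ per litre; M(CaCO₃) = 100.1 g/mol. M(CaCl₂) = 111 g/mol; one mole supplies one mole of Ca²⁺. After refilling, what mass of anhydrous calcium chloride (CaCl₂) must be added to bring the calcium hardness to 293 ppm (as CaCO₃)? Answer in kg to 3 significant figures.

Volume: 252,000 US gal × 3.785 L/gal = 953,820 L.
After draining 23% and refilling: 365 × 0.77 + 1 × 0.23 = 281.28 ppm.
Deficit to target: 293 − 281.28 = 11.72 mg/L.
As CaCO₃: 11.72 mg/L × 953,820 L = 11,180 g; ÷ 100.1 = 111.7 mol Ca²⁺.
Mass: 111.7 × 111 = 12,400 g.

12.4 kg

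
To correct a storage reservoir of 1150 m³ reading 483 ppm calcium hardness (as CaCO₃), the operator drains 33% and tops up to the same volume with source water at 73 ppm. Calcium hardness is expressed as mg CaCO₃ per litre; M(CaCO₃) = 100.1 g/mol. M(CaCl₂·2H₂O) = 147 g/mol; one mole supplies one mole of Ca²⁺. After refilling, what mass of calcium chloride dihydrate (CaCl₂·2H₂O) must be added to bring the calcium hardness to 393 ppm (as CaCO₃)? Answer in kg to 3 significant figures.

76.5 kg

Volume: 1150 m³ = 1,150,000 L.
After draining 33% and refilling: 483 × 0.67 + 73 × 0.33 = 347.7 ppm.
Deficit to target: 393 − 347.7 = 45.3 mg/L.
As CaCO₃: 45.3 mg/L × 1,150,000 L = 52,100 g; ÷ 100.1 = 520.4 mol Ca²⁺.
Mass: 520.4 × 147 = 76,500 g.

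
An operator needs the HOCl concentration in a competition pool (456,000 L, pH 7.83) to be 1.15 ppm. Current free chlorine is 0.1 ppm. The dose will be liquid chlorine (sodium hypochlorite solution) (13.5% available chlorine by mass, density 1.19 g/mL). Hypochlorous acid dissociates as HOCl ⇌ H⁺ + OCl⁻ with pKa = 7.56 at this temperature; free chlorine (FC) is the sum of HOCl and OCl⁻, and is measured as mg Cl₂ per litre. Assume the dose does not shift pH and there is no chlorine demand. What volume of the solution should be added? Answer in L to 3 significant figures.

9.06 L

[OCl⁻]/[HOCl] = 10^(pH − pKa) = 10^(7.83 − 7.56) = 1.862; fraction as HOCl = 1/(1 + 1.862) = 0.3494.
Free chlorine required for 1.15 ppm HOCl: 1.15 / 0.3494 = 3.291 ppm.
FC to add: 3.291 − 0.1 = 3.191 mg/L as Cl₂.
Cl₂ equivalent: 3.191 mg/L × 456,000 L = 1455 g.
Product at 13.5% available Cl: 1455 / 0.135 = 10,780 g.
Volume: 10,780 g ÷ 1.19 g/mL = 9059 mL.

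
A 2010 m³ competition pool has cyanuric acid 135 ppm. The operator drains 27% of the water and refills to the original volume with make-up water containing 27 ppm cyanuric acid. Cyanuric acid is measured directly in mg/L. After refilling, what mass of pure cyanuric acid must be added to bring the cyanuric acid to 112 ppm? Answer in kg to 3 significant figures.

12.4 kg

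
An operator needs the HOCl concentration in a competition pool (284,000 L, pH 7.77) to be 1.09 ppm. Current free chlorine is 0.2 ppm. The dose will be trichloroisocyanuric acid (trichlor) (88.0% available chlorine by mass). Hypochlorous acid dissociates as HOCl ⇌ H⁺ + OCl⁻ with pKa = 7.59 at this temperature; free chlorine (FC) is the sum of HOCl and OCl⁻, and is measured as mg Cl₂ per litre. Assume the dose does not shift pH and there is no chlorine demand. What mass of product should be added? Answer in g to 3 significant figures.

[OCl⁻]/[HOCl] = 10^(pH − pKa) = 10^(7.77 − 7.59) = 1.514; fraction as HOCl = 1/(1 + 1.514) = 0.3978.
Free chlorine required for 1.09 ppm HOCl: 1.09 / 0.3978 = 2.74 ppm.
FC to add: 2.74 − 0.2 = 2.54 mg/L as Cl₂.
Cl₂ equivalent: 2.54 mg/L × 284,000 L = 721.3 g.
Product at 88.0% available Cl: 721.3 / 0.88 = 819.7 g.

820 g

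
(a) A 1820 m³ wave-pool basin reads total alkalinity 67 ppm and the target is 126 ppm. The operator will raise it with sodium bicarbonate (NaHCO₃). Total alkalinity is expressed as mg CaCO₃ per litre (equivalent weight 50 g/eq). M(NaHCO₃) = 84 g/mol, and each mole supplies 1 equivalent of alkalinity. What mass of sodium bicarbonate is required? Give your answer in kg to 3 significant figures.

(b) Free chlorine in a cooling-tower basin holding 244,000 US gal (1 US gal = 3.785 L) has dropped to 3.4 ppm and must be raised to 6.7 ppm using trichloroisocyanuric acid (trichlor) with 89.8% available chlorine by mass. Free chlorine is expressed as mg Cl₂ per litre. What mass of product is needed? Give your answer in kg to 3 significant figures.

(a) Volume: 1820 m³ = 1,820,000 L.
(a) Alkalinity to add: (126 − 67) = 59 mg/L as CaCO₃ × 1,820,000 L = 107,400 g as CaCO₃.
(a) Equivalents: 107,400 g ÷ 50 g/eq = 2148 eq.
(a) NaHCO₃ supplies 1 eq per mole → 2148 mol.
(a) Mass: 2148 mol × 84 g/mol = 180,400 g.

(b) Volume: 244,000 US gal × 3.785 L/gal = 923,540 L.
(b) Chlorine deficit: 6.7 − 3.4 = 3.3 ppm = 3.3 mg/L as Cl₂.
(b) Cl₂ equivalent needed: 3.3 mg/L × 923,540 L = 3,048,000 mg = 3048 g.
(b) Product at 89.8% available chlorine: 3048 / 0.898 = 3394 g.

(a) 180 kg; (b) 3.39 kg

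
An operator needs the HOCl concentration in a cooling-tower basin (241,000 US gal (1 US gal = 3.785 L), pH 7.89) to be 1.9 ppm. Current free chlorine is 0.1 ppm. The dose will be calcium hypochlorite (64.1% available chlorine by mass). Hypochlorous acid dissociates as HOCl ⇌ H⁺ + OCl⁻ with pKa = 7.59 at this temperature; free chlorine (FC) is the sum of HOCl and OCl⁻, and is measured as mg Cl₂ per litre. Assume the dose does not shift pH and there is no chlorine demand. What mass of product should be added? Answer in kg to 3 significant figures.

7.96 kg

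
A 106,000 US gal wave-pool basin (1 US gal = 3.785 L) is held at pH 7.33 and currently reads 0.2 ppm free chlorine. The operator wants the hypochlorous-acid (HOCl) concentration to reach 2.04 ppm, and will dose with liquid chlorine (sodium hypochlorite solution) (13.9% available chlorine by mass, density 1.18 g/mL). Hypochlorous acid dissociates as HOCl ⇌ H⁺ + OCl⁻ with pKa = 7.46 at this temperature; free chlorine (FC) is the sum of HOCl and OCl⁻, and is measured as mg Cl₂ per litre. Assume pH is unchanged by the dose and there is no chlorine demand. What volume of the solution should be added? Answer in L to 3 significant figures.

8.20 L

Volume: 106,000 US gal × 3.785 L/gal = 401,210 L.
[OCl⁻]/[HOCl] = 10^(pH − pKa) = 10^(7.33 − 7.46) = 0.7413; fraction as HOCl = 1/(1 + 0.7413) = 0.5743.
Free chlorine required for 2.04 ppm HOCl: 2.04 / 0.5743 = 3.552 ppm.
FC to add: 3.552 − 0.2 = 3.352 mg/L as Cl₂.
Cl₂ equivalent: 3.352 mg/L × 401,210 L = 1345 g.
Product at 13.9% available Cl: 1345 / 0.139 = 9676 g.
Volume: 9676 g ÷ 1.18 g/mL = 8200 mL.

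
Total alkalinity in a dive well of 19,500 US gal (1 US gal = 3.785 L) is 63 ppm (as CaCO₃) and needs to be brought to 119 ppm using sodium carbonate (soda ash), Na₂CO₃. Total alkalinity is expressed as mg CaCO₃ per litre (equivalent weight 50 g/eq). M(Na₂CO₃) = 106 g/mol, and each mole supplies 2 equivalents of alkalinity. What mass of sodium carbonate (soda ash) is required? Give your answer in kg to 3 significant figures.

4.38 kg

Volume: 19,500 US gal × 3.785 L/gal = 73,808 L.
Alkalinity to add: (119 − 63) = 56 mg/L as CaCO₃ × 73,808 L = 4133 g as CaCO₃.
Equivalents: 4133 g ÷ 50 g/eq = 82.66 eq.
Each mole of Na₂CO₃ supplies 2 eq, so 82.66 / 2 = 41.33 mol.
Mass: 41.33 mol × 106 g/mol = 4381 g.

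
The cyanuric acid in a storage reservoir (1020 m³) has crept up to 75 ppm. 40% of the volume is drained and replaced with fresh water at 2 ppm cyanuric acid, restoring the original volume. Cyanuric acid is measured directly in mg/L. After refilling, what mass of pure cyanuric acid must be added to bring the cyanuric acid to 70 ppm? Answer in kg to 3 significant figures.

Volume: 1020 m³ = 1,020,000 L.
After draining 40% and refilling: 75 × 0.60 + 2 × 0.40 = 45.8 ppm.
Deficit to target: 70 − 45.8 = 24.2 mg/L.
Mass: 24.2 mg/L × 1,020,000 L = 24,680 g cyanuric acid.

24.7 kg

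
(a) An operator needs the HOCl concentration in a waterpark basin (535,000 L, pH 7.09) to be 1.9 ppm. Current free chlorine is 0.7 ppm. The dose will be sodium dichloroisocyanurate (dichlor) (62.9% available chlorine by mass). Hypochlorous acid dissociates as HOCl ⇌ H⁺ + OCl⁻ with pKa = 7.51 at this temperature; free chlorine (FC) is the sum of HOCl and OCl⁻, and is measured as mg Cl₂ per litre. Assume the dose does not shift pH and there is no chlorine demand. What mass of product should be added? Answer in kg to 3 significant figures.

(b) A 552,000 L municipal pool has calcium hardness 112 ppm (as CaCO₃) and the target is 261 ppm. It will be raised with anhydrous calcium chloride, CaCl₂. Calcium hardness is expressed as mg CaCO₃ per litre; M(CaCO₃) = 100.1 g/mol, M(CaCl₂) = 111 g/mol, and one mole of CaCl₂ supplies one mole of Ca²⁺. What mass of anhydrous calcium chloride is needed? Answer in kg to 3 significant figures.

(a) [OCl⁻]/[HOCl] = 10^(pH − pKa) = 10^(7.09 − 7.51) = 0.3802; fraction as HOCl = 1/(1 + 0.3802) = 0.7245.
(a) Free chlorine required for 1.9 ppm HOCl: 1.9 / 0.7245 = 2.622 ppm.
(a) FC to add: 2.622 − 0.7 = 1.922 mg/L as Cl₂.
(a) Cl₂ equivalent: 1.922 mg/L × 535,000 L = 1028 g.
(a) Product at 62.9% available Cl: 1028 / 0.629 = 1635 g.

(b) Hardness to add: (261 − 112) = 149 mg/L as CaCO₃ × 552,000 L = 82,250 g as CaCO₃.
(b) Moles of Ca²⁺ (1 mol Ca²⁺ ≡ 1 mol CaCO₃): 82,250 / 100.1 g/mol = 821.7 mol.
(b) Mass of CaCl₂: 821.7 × 111 = 91,200 g.

(a) 1.64 kg; (b) 91.2 kg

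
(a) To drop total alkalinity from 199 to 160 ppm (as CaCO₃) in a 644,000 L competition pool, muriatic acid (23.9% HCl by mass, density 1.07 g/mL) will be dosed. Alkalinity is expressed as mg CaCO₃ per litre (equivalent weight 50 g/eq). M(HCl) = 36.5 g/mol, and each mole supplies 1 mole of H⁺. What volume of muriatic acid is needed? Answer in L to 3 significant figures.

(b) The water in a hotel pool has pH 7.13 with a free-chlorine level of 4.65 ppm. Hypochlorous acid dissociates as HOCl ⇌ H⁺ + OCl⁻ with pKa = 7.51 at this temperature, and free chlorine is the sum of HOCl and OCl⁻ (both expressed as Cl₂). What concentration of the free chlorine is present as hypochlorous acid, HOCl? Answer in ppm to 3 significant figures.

(a) 71.7 L; (b) 3.28 ppm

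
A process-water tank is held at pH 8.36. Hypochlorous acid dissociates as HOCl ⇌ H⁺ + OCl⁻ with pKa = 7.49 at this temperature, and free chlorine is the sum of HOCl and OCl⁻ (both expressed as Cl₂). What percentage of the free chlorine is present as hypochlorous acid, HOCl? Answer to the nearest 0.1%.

11.9%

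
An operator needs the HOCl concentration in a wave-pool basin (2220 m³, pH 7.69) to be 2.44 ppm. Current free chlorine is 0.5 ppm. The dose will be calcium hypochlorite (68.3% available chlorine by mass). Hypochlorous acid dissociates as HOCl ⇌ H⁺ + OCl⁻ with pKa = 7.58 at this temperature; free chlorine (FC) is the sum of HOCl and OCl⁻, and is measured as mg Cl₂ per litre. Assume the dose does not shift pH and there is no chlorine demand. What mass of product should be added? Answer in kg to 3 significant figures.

16.5 kg

Volume: 2220 m³ = 2,220,000 L.
[OCl⁻]/[HOCl] = 10^(pH − pKa) = 10^(7.69 − 7.58) = 1.288; fraction as HOCl = 1/(1 + 1.288) = 0.437.
Free chlorine required for 2.44 ppm HOCl: 2.44 / 0.437 = 5.583 ppm.
FC to add: 5.583 − 0.5 = 5.083 mg/L as Cl₂.
Cl₂ equivalent: 5.083 mg/L × 2,220,000 L = 11,280 g.
Product at 68.3% available Cl: 11,280 / 0.683 = 16,520 g.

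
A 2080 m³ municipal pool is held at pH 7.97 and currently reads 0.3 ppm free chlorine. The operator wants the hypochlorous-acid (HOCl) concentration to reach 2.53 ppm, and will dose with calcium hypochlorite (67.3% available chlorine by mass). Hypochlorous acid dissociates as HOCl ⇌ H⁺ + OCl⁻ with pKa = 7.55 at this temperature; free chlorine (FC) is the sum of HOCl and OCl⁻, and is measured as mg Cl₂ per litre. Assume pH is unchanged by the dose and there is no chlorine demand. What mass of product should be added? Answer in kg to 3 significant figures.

Volume: 2080 m³ = 2,080,000 L.
[OCl⁻]/[HOCl] = 10^(pH − pKa) = 10^(7.97 − 7.55) = 2.63; fraction as HOCl = 1/(1 + 2.63) = 0.2755.
Free chlorine required for 2.53 ppm HOCl: 2.53 / 0.2755 = 9.185 ppm.
FC to add: 9.185 − 0.3 = 8.885 mg/L as Cl₂.
Cl₂ equivalent: 8.885 mg/L × 2,080,000 L = 18,480 g.
Product at 67.3% available Cl: 18,480 / 0.673 = 27,460 g.

27.5 kg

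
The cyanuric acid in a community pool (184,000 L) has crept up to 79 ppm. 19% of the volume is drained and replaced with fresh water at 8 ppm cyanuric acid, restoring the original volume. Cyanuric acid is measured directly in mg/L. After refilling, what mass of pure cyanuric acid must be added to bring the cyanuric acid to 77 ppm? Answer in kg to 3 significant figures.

2.11 kg

After draining 19% and refilling: 79 × 0.81 + 8 × 0.19 = 65.51 ppm.
Deficit to target: 77 − 65.51 = 11.49 mg/L.
Mass: 11.49 mg/L × 184,000 L = 2114 g cyanuric acid.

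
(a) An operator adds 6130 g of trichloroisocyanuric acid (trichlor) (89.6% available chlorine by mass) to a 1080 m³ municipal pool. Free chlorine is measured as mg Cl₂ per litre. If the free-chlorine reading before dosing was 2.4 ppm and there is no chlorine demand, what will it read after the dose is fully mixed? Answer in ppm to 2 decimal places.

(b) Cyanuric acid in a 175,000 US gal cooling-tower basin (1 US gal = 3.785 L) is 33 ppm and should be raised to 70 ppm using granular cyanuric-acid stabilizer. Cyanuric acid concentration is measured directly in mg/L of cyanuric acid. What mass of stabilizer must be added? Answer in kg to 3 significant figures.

(a) Volume: 1080 m³ = 1,080,000 L.
(a) Available chlorine delivered: 6130 g × 0.896 = 5492 g as Cl₂.
(a) Concentration rise: 5492 g / 1,080,000 L = 5.086 mg/L = 5.09 ppm.
(a) Final FC: 2.4 + 5.09 = 7.49 ppm.

(b) Volume: 175,000 US gal × 3.785 L/gal = 662,375 L.
(b) CYA to add: (70 − 33) = 37 mg/L × 662,375 L = 24,510 g cyanuric acid.

(a) 7.49 ppm; (b) 24.5 kg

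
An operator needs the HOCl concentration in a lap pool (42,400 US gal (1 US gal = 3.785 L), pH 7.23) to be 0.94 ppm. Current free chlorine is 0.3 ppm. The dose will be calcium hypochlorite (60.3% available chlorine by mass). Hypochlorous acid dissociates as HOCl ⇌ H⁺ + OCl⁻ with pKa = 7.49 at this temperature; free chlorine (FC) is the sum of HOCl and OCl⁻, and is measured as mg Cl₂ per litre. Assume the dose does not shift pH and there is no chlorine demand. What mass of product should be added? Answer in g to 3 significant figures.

Volume: 42,400 US gal × 3.785 L/gal = 160,484 L.
[OCl⁻]/[HOCl] = 10^(pH − pKa) = 10^(7.23 − 7.49) = 0.5495; fraction as HOCl = 1/(1 + 0.5495) = 0.6454.
Free chlorine required for 0.94 ppm HOCl: 0.94 / 0.6454 = 1.457 ppm.
FC to add: 1.457 − 0.3 = 1.157 mg/L as Cl₂.
Cl₂ equivalent: 1.157 mg/L × 160,484 L = 185.6 g.
Product at 60.3% available Cl: 185.6 / 0.603 = 307.8 g.

308 g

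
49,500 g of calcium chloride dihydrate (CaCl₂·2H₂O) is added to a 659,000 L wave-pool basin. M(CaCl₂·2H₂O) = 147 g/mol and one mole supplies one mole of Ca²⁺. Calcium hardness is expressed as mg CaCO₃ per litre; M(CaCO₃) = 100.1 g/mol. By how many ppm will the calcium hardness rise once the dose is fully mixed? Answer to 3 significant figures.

51.1 ppm

Moles of Ca²⁺: 49,500 g ÷ 147 g/mol = 336.7 mol.
As CaCO₃: 336.7 mol × 100.1 g/mol = 33,710 g.
Rise: 33,710 g / 659,000 L × 1000 = 51.15 mg/L.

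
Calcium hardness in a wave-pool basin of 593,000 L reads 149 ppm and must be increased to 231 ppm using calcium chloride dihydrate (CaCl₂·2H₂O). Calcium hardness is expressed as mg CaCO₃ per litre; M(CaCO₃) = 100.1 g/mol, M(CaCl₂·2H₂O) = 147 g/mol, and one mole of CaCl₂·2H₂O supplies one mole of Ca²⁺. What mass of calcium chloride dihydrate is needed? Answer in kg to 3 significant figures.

71.4 kg

Hardness to add: (231 − 149) = 82 mg/L as CaCO₃ × 593,000 L = 48,630 g as CaCO₃.
Moles of Ca²⁺ (1 mol Ca²⁺ ≡ 1 mol CaCO₃): 48,630 / 100.1 g/mol = 485.8 mol.
Mass of CaCl₂·2H₂O: 485.8 × 147 = 71,410 g.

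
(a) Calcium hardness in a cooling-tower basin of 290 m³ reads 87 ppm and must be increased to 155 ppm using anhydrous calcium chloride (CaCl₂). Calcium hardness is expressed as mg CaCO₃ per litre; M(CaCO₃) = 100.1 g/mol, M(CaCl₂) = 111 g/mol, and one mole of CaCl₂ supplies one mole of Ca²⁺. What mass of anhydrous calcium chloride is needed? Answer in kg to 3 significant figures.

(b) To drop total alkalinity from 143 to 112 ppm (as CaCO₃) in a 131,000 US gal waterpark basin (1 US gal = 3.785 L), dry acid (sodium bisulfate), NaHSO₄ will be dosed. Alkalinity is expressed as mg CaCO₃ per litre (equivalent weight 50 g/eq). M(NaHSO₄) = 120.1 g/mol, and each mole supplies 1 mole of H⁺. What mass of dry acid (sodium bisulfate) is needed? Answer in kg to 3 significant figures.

(a) Volume: 290 m³ = 290,000 L.
(a) Hardness to add: (155 − 87) = 68 mg/L as CaCO₃ × 290,000 L = 19,720 g as CaCO₃.
(a) Moles of Ca²⁺ (1 mol Ca²⁺ ≡ 1 mol CaCO₃): 19,720 / 100.1 g/mol = 197 mol.
(a) Mass of CaCl₂: 197 × 111 = 21,870 g.

(b) Volume: 131,000 US gal × 3.785 L/gal = 495,835 L.
(b) Alkalinity to neutralize: (143 − 112) = 31 mg/L as CaCO₃ × 495,835 L = 15,370 g as CaCO₃.
(b) Equivalents of H⁺ required: 15,370 ÷ 50 g/eq = 307.4 eq = 307.4 mol NaHSO₄.
(b) Mass of NaHSO₄: 307.4 × 120.1 = 36,920 g.

(a) 21.9 kg; (b) 36.9 kg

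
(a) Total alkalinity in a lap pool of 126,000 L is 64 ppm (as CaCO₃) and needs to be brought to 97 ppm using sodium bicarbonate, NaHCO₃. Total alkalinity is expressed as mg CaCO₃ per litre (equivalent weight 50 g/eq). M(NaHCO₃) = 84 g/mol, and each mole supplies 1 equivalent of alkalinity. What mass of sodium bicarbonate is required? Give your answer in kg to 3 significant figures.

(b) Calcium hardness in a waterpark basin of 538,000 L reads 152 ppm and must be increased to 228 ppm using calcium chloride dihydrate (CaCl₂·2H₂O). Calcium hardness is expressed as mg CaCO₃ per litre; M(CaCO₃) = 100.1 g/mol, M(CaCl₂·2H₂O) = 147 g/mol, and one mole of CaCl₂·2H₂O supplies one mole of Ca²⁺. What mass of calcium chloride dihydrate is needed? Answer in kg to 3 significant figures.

(a) Alkalinity to add: (97 − 64) = 33 mg/L as CaCO₃ × 126,000 L = 4158 g as CaCO₃.
(a) Equivalents: 4158 g ÷ 50 g/eq = 83.16 eq.
(a) NaHCO₃ supplies 1 eq per mole → 83.16 mol.
(a) Mass: 83.16 mol × 84 g/mol = 6985 g.

(b) Hardness to add: (228 − 152) = 76 mg/L as CaCO₃ × 538,000 L = 40,890 g as CaCO₃.
(b) Moles of Ca²⁺ (1 mol Ca²⁺ ≡ 1 mol CaCO₃): 40,890 / 100.1 g/mol = 408.5 mol.
(b) Mass of CaCl₂·2H₂O: 408.5 × 147 = 60,050 g.

(a) 6.99 kg; (b) 60.0 kg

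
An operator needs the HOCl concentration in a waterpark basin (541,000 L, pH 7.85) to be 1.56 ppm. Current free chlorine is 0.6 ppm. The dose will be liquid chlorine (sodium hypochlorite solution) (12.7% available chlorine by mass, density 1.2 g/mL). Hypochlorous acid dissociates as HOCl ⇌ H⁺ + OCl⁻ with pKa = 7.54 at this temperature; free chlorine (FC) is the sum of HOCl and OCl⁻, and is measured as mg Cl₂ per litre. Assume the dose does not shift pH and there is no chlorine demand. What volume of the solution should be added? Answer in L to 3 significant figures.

14.7 L

[OCl⁻]/[HOCl] = 10^(pH − pKa) = 10^(7.85 − 7.54) = 2.042; fraction as HOCl = 1/(1 + 2.042) = 0.3288.
Free chlorine required for 1.56 ppm HOCl: 1.56 / 0.3288 = 4.745 ppm.
FC to add: 4.745 − 0.6 = 4.145 mg/L as Cl₂.
Cl₂ equivalent: 4.145 mg/L × 541,000 L = 2243 g.
Product at 12.7% available Cl: 2243 / 0.127 = 17,660 g.
Volume: 17,660 g ÷ 1.2 g/mL = 14,710 mL.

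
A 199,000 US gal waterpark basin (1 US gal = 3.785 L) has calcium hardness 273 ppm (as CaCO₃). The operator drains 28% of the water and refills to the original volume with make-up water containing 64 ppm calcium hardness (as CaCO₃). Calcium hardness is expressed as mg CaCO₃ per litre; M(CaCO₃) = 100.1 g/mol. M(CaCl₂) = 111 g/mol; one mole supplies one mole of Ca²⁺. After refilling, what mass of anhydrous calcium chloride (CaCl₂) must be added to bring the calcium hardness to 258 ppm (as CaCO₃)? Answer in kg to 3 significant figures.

Volume: 199,000 US gal × 3.785 L/gal = 753,215 L.
After draining 28% and refilling: 273 × 0.72 + 64 × 0.28 = 214.48 ppm.
Deficit to target: 258 − 214.48 = 43.52 mg/L.
As CaCO₃: 43.52 mg/L × 753,215 L = 32,780 g; ÷ 100.1 = 327.5 mol Ca²⁺.
Mass: 327.5 × 111 = 36,350 g.

36.3 kg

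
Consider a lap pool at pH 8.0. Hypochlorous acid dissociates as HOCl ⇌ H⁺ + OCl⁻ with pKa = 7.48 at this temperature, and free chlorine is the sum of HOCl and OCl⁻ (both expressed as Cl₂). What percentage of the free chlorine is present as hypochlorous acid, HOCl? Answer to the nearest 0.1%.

23.2%

[OCl⁻]/[HOCl] = 10^(pH − pKa) = 10^(8.0 − 7.48) = 10^0.52 = 3.311.
Fraction as HOCl = 1 / (1 + 3.311) = 0.2319.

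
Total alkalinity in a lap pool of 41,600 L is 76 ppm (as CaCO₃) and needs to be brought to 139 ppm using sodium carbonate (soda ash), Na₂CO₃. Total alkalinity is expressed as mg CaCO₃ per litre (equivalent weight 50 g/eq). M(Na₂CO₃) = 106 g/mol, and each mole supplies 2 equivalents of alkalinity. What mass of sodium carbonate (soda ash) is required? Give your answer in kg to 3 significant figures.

2.78 kg

Alkalinity to add: (139 − 76) = 63 mg/L as CaCO₃ × 41,600 L = 2621 g as CaCO₃.
Equivalents: 2621 g ÷ 50 g/eq = 52.42 eq.
Each mole of Na₂CO₃ supplies 2 eq, so 52.42 / 2 = 26.21 mol.
Mass: 26.21 mol × 106 g/mol = 2778 g.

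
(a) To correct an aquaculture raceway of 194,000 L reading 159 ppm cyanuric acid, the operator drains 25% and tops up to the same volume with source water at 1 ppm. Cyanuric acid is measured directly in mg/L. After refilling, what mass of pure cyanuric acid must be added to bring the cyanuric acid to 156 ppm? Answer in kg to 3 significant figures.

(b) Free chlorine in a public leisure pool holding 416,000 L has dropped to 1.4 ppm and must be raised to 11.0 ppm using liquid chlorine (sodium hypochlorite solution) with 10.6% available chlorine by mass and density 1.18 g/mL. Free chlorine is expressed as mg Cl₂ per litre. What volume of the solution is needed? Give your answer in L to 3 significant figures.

(a) After draining 25% and refilling: 159 × 0.75 + 1 × 0.25 = 119.5 ppm.
(a) Deficit to target: 156 − 119.5 = 36.5 mg/L.
(a) Mass: 36.5 mg/L × 194,000 L = 7081 g cyanuric acid.

(b) Chlorine deficit: 11.0 − 1.4 = 9.6 ppm = 9.6 mg/L as Cl₂.
(b) Cl₂ equivalent needed: 9.6 mg/L × 416,000 L = 3,994,000 mg = 3994 g.
(b) Product at 10.6% available chlorine: 3994 / 0.106 = 37,680 g.
(b) Volume at density 1.18 g/mL: 37,680 g ÷ 1.18 g/mL = 31,930 mL.

(a) 7.08 kg; (b) 31.9 L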